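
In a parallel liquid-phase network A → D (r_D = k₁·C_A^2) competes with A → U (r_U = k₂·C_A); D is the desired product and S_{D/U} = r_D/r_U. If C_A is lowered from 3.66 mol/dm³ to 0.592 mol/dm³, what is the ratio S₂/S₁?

0.162

S_{D/U} = (k₁/k₂)·C_A, so S₂/S₁ = (C_{A,2}/C_{A,1}).
= 0.592/3.66 = 0.162.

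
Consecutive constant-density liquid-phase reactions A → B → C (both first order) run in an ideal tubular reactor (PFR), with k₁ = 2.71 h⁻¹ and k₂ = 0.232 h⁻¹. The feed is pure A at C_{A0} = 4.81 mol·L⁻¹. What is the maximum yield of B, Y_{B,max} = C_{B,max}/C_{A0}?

0.794

For a first-order series the maximum intermediate yield is C_{B,max}/C_{A0} = (k₁/k₂)^[k₂/(k₂−k₁)].
= (2.71/0.232)^(0.232/(0.232−2.71)) = (11.68)^(-0.09362) = 0.7944.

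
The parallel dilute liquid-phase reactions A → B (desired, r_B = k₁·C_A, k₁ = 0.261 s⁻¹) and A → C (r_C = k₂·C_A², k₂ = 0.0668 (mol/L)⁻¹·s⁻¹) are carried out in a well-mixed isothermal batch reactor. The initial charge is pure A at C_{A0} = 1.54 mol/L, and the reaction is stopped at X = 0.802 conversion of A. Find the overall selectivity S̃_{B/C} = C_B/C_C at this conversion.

C_A = C_{A0}(1−X) = 0.3049 mol/L.
Along a PFR/batch, dC_B/dC_A = −r_B/(r_B+r_C) = −k₁/(k₁+k₂·C_A).
Integrating from C_{A0} to C_A: C_B = (0.261/0.0668)·ln[(0.261+0.0668·1.54)/(0.261+0.0668·0.305)] = 3.907·ln(0.3639/0.2814) = 1.005 mol/L.
C_C = (C_{A0}−C_A)−C_B = 0.2304 mol/L; S̃_{B/C} = 1.005/0.2304 = 4.36.

4.36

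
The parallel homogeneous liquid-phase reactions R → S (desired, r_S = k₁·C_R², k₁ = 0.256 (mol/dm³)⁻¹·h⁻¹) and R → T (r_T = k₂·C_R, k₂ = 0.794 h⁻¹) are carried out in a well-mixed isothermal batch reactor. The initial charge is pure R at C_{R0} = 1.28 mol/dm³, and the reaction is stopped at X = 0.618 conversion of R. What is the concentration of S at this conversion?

0.173 mol/dm³

C_R = C_{R0}(1−X) = 0.4890 mol/dm³.
Along a PFR/batch, dC_T/dC_R = −r_T/(r_S+r_T) = −k₂/(k₂+k₁·C_R).
Integrating from C_{R0} to C_R: C_T = (0.794/0.256)·ln[(0.794+0.256·1.28)/(0.794+0.256·0.489)] = 3.102·ln(1.122/0.9192) = 0.6175 mol/dm³.
Then C_S = (C_{R0}−C_R) − C_T = 0.7910 − 0.6175 = 0.1735 mol/dm³.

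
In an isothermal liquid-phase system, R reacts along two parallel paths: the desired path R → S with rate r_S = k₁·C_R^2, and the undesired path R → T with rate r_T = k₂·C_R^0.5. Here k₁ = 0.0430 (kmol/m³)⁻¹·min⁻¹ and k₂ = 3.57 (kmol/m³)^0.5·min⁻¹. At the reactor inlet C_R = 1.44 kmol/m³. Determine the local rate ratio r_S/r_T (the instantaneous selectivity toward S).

S_{S/T} = r_S/r_T = (k₁·C_R^2)/(k₂·C_R^0.5) = (k₁/k₂)·C_R^1.5.
= (0.0430×1.440^2) / (3.57×1.440^0.5) = 0.08916/4.284 = 0.0208.
Since the desired path is higher order in R, keeping C_R high (PFR or concentrated feed) favours S.

0.0208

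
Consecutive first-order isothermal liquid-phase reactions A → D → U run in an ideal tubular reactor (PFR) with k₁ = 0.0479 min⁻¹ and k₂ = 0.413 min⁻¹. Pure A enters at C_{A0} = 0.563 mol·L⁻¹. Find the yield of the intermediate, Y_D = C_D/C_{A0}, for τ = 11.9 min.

The intermediate concentration in a first-order A→B→C sequence is C_D = k₁C_{A0}(e^(−k₁τ) − e^(−k₂τ))/(k₂−k₁).
e^(−k₁τ) = e^(−0.0479×11.9) = e^(−0.5700) = 0.5655; e^(−k₂τ) = e^(−4.915) = 0.007338.
C_D = 0.0479×0.563/(0.413−0.0479) × (0.5655−0.007338) = 0.07386×0.5582 = 0.04123 mol·L⁻¹.
Y_D = C_D/C_{A0} = 0.04123/0.563 = 0.0732.

0.0732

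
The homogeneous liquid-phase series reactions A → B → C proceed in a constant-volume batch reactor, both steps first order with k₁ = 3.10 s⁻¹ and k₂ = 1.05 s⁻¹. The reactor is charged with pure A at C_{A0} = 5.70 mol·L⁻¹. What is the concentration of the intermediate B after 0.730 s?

Solving the coupled first-order balances gives C_B(t) = [k₁/(k₂−k₁)]·C_{A0}·(e^(−k₁t) − e^(−k₂t)).
e^(−k₁t) = e^(−3.10×0.730) = e^(−2.263) = 0.1040; e^(−k₂t) = e^(−0.7665) = 0.4646.
C_B = 3.10×5.70/(1.05−3.10) × (0.1040−0.4646) = (-8.620)×(-0.3606) = 3.108 mol·L⁻¹.

3.11 mol·L⁻¹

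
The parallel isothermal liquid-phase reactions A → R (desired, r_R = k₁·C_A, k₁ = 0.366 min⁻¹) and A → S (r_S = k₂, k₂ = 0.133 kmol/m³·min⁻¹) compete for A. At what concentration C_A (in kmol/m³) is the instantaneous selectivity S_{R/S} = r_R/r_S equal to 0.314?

S_{R/S} = (k₁/k₂)·C_A ⇒ C_A = S·k₂/k₁.
= 0.314×0.133/0.366 = 0.114 kmol/m³.

0.114 kmol/m³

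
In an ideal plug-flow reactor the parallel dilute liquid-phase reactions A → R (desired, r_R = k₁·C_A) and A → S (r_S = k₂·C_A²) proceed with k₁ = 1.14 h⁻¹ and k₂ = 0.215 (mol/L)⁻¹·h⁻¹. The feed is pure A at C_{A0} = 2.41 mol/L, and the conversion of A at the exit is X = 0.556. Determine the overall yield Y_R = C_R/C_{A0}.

0.420

C_A = C_{A0}(1−X) = 1.070 mol/L.
Along a PFR/batch, dC_R/dC_A = −r_R/(r_R+r_S) = −k₁/(k₁+k₂·C_A).
Integrating from C_{A0} to C_A: C_R = (1.14/0.215)·ln[(1.14+0.215·2.41)/(1.14+0.215·1.07)] = 5.302·ln(1.658/1.370) = 1.012 mol/L.
Y_R = C_R/C_{A0} = 1.012/2.41 = 0.420.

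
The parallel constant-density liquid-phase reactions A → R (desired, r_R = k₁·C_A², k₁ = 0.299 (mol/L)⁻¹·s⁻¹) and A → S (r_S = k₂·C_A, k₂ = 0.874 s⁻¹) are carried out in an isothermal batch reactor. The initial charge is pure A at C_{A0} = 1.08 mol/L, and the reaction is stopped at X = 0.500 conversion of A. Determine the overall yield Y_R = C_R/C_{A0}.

C_A = C_{A0}(1−X) = 0.5400 mol/L.
Along a PFR/batch, dC_S/dC_A = −r_S/(r_R+r_S) = −k₂/(k₂+k₁·C_A).
Integrating from C_{A0} to C_A: C_S = (0.874/0.299)·ln[(0.874+0.299·1.08)/(0.874+0.299·0.540)] = 2.923·ln(1.197/1.035) = 0.4236 mol/L.
Then C_R = (C_{A0}−C_A) − C_S = 0.5400 − 0.4236 = 0.1164 mol/L.
Y_R = C_R/C_{A0} = 0.1164/1.08 = 0.108.

0.108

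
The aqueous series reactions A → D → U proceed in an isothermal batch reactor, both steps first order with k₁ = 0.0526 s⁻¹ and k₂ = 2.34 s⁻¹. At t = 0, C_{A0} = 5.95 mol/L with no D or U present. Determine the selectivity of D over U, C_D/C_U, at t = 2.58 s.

The intermediate concentration in a first-order A→B→C sequence is C_D = k₁C_{A0}(e^(−k₁t) − e^(−k₂t))/(k₂−k₁).
e^(−k₁t) = e^(−0.0526×2.58) = e^(−0.1357) = 0.8731; e^(−k₂t) = e^(−6.037) = 0.002388.
C_D = 0.0526×5.95/(2.34−0.0526) × (0.8731−0.002388) = 0.1368×0.8707 = 0.1191 mol/L.
C_A = C_{A0}e^(−k₁t) = 5.195 mol/L, so C_U = C_{A0}−C_A−C_D = 0.6359 mol/L; C_D/C_U = 0.187.

0.187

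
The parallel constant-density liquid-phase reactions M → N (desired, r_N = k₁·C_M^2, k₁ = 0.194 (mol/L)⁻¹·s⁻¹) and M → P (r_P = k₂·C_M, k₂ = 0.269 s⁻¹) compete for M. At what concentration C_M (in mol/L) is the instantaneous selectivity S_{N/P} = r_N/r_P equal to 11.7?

16.2 mol/L

S_{N/P} = (k₁/k₂)·C_M ⇒ C_M = S·k₂/k₁.
= 11.7×0.269/0.194 = 16.2 mol/L.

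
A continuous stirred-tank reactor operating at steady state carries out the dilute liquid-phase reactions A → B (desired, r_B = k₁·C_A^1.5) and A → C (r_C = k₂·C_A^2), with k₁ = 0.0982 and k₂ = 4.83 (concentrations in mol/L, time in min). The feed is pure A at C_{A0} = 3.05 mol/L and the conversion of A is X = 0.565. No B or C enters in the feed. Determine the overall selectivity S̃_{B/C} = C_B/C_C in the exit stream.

0.0177

Exit C_A = C_{A0}(1−X) = 3.05×0.435 = 1.327 mol/L.
A CSTR operates uniformly at the exit composition, giving r_B = 0.1501 and r_C = 8.502 (each k·C_A^n at C_A = 1.327).
Overall selectivity = C_B/C_C = r_Bτ/(r_Cτ) = r_B/r_C = 0.0177.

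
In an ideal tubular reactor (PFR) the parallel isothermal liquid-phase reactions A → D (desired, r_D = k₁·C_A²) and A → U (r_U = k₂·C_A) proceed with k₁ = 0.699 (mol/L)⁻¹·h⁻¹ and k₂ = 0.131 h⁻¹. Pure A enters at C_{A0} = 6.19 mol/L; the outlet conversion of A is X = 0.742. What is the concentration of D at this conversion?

C_A = C_{A0}(1−X) = 1.597 mol/L.
Along a PFR/batch, dC_U/dC_A = −r_U/(r_D+r_U) = −k₂/(k₂+k₁·C_A).
Integrating from C_{A0} to C_A: C_U = (0.131/0.699)·ln[(0.131+0.699·6.19)/(0.131+0.699·1.60)] = 0.1874·ln(4.458/1.247) = 0.2387 mol/L.
Then C_D = (C_{A0}−C_A) − C_U = 4.593 − 0.2387 = 4.354 mol/L.

4.35 mol/L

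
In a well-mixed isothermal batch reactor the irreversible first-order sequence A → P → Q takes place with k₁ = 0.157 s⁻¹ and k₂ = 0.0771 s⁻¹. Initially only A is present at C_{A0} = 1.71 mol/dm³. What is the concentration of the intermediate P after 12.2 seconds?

Solving the coupled first-order balances gives C_P(t) = [k₁/(k₂−k₁)]·C_{A0}·(e^(−k₁t) − e^(−k₂t)).
e^(−k₁t) = e^(−0.157×12.2) = e^(−1.915) = 0.1473; e^(−k₂t) = e^(−0.9406) = 0.3904.
C_P = 0.157×1.71/(0.0771−0.157) × (0.1473−0.3904) = (-3.360)×(-0.2431) = 0.8168 mol/dm³.

0.817 mol/dm³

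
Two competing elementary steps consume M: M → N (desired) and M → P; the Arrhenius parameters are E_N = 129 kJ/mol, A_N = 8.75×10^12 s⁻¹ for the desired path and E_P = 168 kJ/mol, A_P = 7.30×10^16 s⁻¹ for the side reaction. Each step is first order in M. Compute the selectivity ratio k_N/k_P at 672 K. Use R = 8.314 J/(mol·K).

0.129

With equal orders, S_{N/P} = k_N/k_P = (A_N/A_P)·exp[(E_P−E_N)/(RT)].
(E_P−E_N)/(RT) = (168−129)×10³/(8.314×672) = 39000/5587 = 6.980.
k_N/k_P = (8.75×10^12/7.30×10^16)·exp(6.980) = 1.199×10^-4 × 1075 = 0.129.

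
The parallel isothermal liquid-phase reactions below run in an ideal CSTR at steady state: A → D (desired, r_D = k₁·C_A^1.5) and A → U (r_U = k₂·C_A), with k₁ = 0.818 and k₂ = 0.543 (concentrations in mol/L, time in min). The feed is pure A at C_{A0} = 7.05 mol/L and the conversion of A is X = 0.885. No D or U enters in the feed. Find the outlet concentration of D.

3.59 mol/L

Exit C_A = C_{A0}(1−X) = 7.05×0.115 = 0.8107 mol/L.
Rates in a CSTR are evaluated at the outlet concentration: r_D = 0.818×0.8107^1.5 = 0.5972, r_U = 0.543×0.8107 = 0.4402.
Fraction of consumed A going to D: r_D/(r_D+r_U) = 0.5756.
C_D = 0.5756·C_{A0}·X = 0.5756×7.05×0.885 = 3.59 mol/L.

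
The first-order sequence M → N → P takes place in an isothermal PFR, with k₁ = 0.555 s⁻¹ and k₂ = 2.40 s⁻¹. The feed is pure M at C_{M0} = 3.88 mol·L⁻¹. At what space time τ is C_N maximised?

0.794 s

Setting dC_N/dτ = 0 gives τ_opt = ln(k₂/k₁)/(k₂−k₁).
= ln(2.40/0.555)/(2.40−0.555) = ln(4.324)/1.845 = 1.464/1.845 = 0.794 s.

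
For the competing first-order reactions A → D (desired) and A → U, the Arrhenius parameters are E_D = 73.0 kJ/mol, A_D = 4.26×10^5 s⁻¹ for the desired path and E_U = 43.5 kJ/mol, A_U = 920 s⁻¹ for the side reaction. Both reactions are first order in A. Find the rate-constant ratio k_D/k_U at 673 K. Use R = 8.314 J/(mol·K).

With equal orders, S_{D/U} = k_D/k_U = (A_D/A_U)·exp[(E_U−E_D)/(RT)].
(E_U−E_D)/(RT) = (43.5−73.0)×10³/(8.314×673) = -29500/5595 = -5.272.
k_D/k_U = (4.26×10^5/920)·exp(-5.272) = 463.0 × 0.005132 = 2.38.
Since E_D > E_U, raising the temperature improves selectivity toward D.

2.38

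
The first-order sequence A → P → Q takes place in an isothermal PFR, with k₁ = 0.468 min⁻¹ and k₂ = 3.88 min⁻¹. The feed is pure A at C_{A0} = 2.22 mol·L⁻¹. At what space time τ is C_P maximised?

0.620 min

For first-order series the maximum of C_P occurs at τ_opt = ln(k₂/k₁)/(k₂−k₁).
= ln(3.88/0.468)/(3.88−0.468) = ln(8.291)/3.412 = 2.115/3.412 = 0.620 min.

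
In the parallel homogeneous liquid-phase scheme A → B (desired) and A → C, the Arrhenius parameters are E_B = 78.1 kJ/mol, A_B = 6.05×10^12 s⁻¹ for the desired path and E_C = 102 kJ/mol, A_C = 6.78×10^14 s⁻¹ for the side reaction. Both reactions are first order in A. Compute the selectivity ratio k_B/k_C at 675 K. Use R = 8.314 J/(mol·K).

k_B/k_C = (A_B/A_C)·exp[−(E_B−E_C)/(RT)] = (A_B/A_C)·exp[(E_C−E_B)/(RT)].
(E_C−E_B)/(RT) = (102−78.1)×10³/(8.314×675) = 23900/5612 = 4.259.
k_B/k_C = (6.05×10^12/6.78×10^14)·exp(4.259) = 0.008923 × 70.72 = 0.631.

0.631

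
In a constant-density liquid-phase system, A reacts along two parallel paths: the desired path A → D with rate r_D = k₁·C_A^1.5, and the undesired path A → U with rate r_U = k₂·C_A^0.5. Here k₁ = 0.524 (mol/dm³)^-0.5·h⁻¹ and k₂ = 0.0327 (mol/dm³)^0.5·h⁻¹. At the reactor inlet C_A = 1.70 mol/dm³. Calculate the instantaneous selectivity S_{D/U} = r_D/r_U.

S_{D/U} = r_D/r_U = (k₁·C_A^1.5)/(k₂·C_A^0.5) = (k₁/k₂)·C_A.
= (0.524×1.700^1.5) / (0.0327×1.700^0.5) = 1.161/0.04264 = 27.2.
Since the desired path is higher order in A, keeping C_A high (PFR or concentrated feed) favours D.

27.2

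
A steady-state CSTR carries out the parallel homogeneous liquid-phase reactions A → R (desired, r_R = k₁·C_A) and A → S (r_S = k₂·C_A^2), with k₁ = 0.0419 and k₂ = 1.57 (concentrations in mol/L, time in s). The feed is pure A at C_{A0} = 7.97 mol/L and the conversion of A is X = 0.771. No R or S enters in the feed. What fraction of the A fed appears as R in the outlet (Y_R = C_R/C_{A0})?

0.0111

Exit C_A = C_{A0}(1−X) = 7.97×0.229 = 1.825 mol/L.
A CSTR operates uniformly at the exit composition, giving r_R = 0.07647 and r_S = 5.230 (each k·C_A^n at C_A = 1.825).
Fraction of consumed A going to R: r_R/(r_R+r_S) = 0.01441.
C_R = 0.01441·C_{A0}·X = 0.01441×7.97×0.771 = 0.0886 mol/L; Y_R = C_R/C_{A0} = 0.0111.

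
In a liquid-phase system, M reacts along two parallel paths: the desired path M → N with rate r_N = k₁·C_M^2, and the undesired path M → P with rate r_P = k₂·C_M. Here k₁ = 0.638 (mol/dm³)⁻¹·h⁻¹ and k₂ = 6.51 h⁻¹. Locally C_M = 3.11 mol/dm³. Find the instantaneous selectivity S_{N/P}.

S_{N/P} = r_N/r_P = (k₁·C_M^2)/(k₂·C_M) = (k₁/k₂)·C_M.
= (0.638×3.110^2) / (6.51×3.110) = 6.171/20.25 = 0.305.
Since the desired path is higher order in M, keeping C_M high (PFR or concentrated feed) favours N.

0.305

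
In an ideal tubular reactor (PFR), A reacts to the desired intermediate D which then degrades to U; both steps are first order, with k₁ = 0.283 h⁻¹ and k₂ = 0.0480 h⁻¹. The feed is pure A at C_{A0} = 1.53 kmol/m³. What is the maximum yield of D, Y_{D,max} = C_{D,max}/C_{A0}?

For a first-order series the maximum intermediate yield is C_{D,max}/C_{A0} = (k₁/k₂)^[k₂/(k₂−k₁)].
= (0.283/0.0480)^(0.0480/(0.0480−0.283)) = (5.896)^(-0.2043) = 0.6960.

0.696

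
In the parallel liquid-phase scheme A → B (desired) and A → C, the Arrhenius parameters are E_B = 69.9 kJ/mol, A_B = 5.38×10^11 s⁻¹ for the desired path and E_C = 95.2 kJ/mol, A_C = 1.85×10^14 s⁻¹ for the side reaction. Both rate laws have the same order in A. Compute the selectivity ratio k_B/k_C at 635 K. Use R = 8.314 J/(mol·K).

0.351

Since both paths have the same order in A, the concentration cancels and S_{B/C} = k_B/k_C = (A_B/A_C)·exp[(E_C−E_B)/(RT)].
(E_C−E_B)/(RT) = (95.2−69.9)×10³/(8.314×635) = 25300/5279 = 4.792.
k_B/k_C = (5.38×10^11/1.85×10^14)·exp(4.792) = 0.002908 × 120.6 = 0.351.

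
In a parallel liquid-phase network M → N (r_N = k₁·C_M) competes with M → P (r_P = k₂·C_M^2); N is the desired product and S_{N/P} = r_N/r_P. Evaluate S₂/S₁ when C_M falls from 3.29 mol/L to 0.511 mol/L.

6.44

S_{N/P} = (k₁/k₂)·C_M⁻¹, so S₂/S₁ = (C_{M,2}/C_{M,1})⁻¹.
= 3.29/0.511 = 6.44.
Selectivity toward N rises as C_M falls — low-concentration operation is favoured.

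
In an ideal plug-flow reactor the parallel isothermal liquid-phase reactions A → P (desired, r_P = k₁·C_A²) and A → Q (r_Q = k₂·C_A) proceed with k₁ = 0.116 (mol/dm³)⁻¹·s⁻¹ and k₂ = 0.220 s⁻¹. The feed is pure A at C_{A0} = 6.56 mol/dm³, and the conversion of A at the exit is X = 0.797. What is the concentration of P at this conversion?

3.40 mol/dm³

C_A = C_{A0}(1−X) = 1.332 mol/dm³.
Along a PFR/batch, dC_Q/dC_A = −r_Q/(r_P+r_Q) = −k₂/(k₂+k₁·C_A).
Integrating from C_{A0} to C_A: C_Q = (0.220/0.116)·ln[(0.220+0.116·6.56)/(0.220+0.116·1.33)] = 1.897·ln(0.9810/0.3745) = 1.826 mol/dm³.
Then C_P = (C_{A0}−C_A) − C_Q = 5.228 − 1.826 = 3.402 mol/dm³.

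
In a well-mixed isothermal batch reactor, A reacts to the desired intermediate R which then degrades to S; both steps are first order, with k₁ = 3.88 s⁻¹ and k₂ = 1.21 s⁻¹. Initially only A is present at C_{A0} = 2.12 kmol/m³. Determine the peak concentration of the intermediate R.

1.25 kmol/m³

For a first-order series the maximum intermediate yield is C_{R,max}/C_{A0} = (k₁/k₂)^[k₂/(k₂−k₁)].
= (3.88/1.21)^(1.21/(1.21−3.88)) = (3.207)^(-0.4532) = 0.5898.
C_{R,max} = 0.5898×2.12 = 1.25 kmol/m³.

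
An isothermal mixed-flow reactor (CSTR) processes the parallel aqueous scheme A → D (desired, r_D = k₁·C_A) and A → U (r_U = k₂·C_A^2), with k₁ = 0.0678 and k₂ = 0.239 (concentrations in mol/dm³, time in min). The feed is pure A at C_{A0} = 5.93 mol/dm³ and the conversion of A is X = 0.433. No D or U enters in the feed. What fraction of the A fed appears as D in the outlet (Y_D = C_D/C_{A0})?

0.0337

Exit C_A = C_{A0}(1−X) = 5.93×0.567 = 3.362 mol/dm³.
In a CSTR the entire volume is at exit conditions, so r_D = 0.0678×3.362 = 0.2280 and r_U = 0.239×3.362^2 = 2.702.
Fraction of consumed A going to D: r_D/(r_D+r_U) = 0.07781.
C_D = 0.07781·C_{A0}·X = 0.07781×5.93×0.433 = 0.200 mol/dm³; Y_D = C_D/C_{A0} = 0.0337.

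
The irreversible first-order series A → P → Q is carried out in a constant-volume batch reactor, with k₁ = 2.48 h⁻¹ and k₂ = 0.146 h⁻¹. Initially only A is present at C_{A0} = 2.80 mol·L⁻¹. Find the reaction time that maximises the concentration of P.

Setting dC_P/dt = 0 gives t_opt = ln(k₂/k₁)/(k₂−k₁).
= ln(0.146/2.48)/(0.146−2.48) = ln(0.05887)/-2.334 = -2.832/-2.334 = 1.21 h.

1.21 h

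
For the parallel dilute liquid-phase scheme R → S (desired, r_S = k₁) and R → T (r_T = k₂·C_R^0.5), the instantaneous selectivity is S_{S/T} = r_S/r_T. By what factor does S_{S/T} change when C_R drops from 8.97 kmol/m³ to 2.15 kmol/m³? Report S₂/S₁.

2.04

S_{S/T} = (k₁/k₂)·C_R^-0.5, so S₂/S₁ = (C_{R,2}/C_{R,1})^-0.5.
= (2.15/8.97)^(-0.5) = (0.2397)^(-0.5) = 2.04.
Selectivity toward S rises as C_R falls — low-concentration operation is favoured.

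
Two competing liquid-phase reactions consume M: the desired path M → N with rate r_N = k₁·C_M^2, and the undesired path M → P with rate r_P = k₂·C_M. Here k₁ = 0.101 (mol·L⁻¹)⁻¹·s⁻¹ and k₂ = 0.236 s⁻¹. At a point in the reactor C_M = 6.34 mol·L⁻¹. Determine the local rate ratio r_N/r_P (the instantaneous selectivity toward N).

S_{N/P} = r_N/r_P = (k₁·C_M^2)/(k₂·C_M) = (k₁/k₂)·C_M.
= (0.101×6.340^2) / (0.236×6.340) = 4.060/1.496 = 2.71.
Since the desired path is higher order in M, keeping C_M high (PFR or concentrated feed) favours N.

2.71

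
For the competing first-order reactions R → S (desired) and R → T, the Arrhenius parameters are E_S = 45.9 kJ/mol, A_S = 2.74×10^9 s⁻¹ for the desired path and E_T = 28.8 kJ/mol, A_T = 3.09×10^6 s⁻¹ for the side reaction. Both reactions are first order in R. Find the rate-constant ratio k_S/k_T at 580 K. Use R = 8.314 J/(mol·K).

Since both paths have the same order in R, the concentration cancels and S_{S/T} = k_S/k_T = (A_S/A_T)·exp[(E_T−E_S)/(RT)].
(E_T−E_S)/(RT) = (28.8−45.9)×10³/(8.314×580) = -17100/4822 = -3.546.
k_S/k_T = (2.74×10^9/3.09×10^6)·exp(-3.546) = 886.7 × 0.02884 = 25.6.
Since E_S > E_T, raising the temperature improves selectivity toward S.

25.6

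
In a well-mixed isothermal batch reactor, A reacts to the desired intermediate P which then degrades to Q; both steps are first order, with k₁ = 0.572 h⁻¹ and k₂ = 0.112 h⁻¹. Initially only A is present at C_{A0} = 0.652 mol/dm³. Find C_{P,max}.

Evaluating C_P at t_opt = ln(k₂/k₁)/(k₂−k₁) gives C_{P,max}/C_{A0} = (k₁/k₂)^[k₂/(k₂−k₁)].
= (0.572/0.112)^(0.112/(0.112−0.572)) = (5.107)^(-0.2435) = 0.6723.
C_{P,max} = 0.6723×0.652 = 0.438 mol/dm³.

0.438 mol/dm³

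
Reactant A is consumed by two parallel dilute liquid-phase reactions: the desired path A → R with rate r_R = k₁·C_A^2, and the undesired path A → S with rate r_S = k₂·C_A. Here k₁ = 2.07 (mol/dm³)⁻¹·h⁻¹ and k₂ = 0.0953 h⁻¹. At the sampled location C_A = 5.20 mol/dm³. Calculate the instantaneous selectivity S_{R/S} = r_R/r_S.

113

S_{R/S} = r_R/r_S = (k₁·C_A^2)/(k₂·C_A) = (k₁/k₂)·C_A.
= (2.07×5.200^2) / (0.0953×5.200) = 55.97/0.4956 = 113.
Since the desired path is higher order in A, keeping C_A high (PFR or concentrated feed) favours R.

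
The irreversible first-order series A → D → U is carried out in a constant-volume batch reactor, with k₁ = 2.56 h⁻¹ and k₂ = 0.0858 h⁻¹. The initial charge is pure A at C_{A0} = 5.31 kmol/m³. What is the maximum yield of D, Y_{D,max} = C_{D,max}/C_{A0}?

0.889

At the optimum, C_{D,max}/C_{A0} = (k₁/k₂)^[k₂/(k₂−k₁)].
= (2.56/0.0858)^(0.0858/(0.0858−2.56)) = (29.84)^(-0.03468) = 0.8889.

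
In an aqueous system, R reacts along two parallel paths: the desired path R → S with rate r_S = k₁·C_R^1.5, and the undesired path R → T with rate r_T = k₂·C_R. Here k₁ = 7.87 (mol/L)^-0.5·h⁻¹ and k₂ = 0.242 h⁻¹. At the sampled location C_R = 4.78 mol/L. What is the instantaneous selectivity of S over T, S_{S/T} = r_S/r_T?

71.1

S_{S/T} = r_S/r_T = (k₁·C_R^1.5)/(k₂·C_R) = (k₁/k₂)·C_R^0.5.
= (7.87×4.780^1.5) / (0.242×4.780) = 82.25/1.157 = 71.1.
Since the desired path is higher order in R, keeping C_R high (PFR or concentrated feed) favours S.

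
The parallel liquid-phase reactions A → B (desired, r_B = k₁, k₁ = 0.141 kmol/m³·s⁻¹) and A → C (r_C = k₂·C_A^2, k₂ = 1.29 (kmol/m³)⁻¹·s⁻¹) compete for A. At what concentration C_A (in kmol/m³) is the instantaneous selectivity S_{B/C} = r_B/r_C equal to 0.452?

0.492 kmol/m³

S_{B/C} = (k₁/k₂)·C_A^-2 ⇒ C_A = (S·k₂/k₁)^(-0.5).
= (0.452×1.29/0.141)^(-0.5) = (4.135)^(-0.5) = 0.492 kmol/m³.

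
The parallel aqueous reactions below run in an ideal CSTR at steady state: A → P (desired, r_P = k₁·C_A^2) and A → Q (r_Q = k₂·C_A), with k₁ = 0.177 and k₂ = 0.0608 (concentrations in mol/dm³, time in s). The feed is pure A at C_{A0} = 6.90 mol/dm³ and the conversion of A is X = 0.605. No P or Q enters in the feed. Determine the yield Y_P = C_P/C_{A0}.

Exit C_A = C_{A0}(1−X) = 6.90×0.395 = 2.726 mol/dm³.
In a CSTR the entire volume is at exit conditions, so r_P = 0.177×2.726^2 = 1.315 and r_Q = 0.0608×2.726 = 0.1657.
Fraction of consumed A going to P: r_P/(r_P+r_Q) = 0.8881.
C_P = 0.8881·C_{A0}·X = 0.8881×6.90×0.605 = 3.71 mol/dm³; Y_P = C_P/C_{A0} = 0.537.

0.537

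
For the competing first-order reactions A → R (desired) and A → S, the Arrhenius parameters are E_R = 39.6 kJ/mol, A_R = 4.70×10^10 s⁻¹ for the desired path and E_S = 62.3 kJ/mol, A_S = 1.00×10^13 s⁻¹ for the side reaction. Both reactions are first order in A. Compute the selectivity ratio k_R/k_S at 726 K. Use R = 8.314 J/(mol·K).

Since both paths have the same order in A, the concentration cancels and S_{R/S} = k_R/k_S = (A_R/A_S)·exp[(E_S−E_R)/(RT)].
(E_S−E_R)/(RT) = (62.3−39.6)×10³/(8.314×726) = 22700/6036 = 3.761.
k_R/k_S = (4.70×10^10/1.00×10^13)·exp(3.761) = 0.004700 × 42.98 = 0.202.
Since E_R < E_S, lowering the temperature improves selectivity toward R.

0.202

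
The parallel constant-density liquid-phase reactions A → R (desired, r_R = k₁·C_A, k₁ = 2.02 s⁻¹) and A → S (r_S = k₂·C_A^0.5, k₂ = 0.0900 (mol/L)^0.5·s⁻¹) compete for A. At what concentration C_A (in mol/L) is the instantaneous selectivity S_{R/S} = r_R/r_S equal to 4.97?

0.0490 mol/L

S_{R/S} = (k₁/k₂)·C_A^0.5 ⇒ C_A = (S·k₂/k₁)^(2).
= (4.97×0.0900/2.02)^(2) = (0.2214)^(2) = 0.0490 mol/L.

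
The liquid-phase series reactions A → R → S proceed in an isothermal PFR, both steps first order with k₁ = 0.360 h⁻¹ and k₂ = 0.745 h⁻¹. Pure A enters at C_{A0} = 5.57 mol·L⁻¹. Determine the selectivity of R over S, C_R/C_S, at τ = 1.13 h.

1.92

The intermediate concentration in a first-order A→B→C sequence is C_R = k₁C_{A0}(e^(−k₁τ) − e^(−k₂τ))/(k₂−k₁).
e^(−k₁τ) = e^(−0.360×1.13) = e^(−0.4068) = 0.6658; e^(−k₂τ) = e^(−0.8418) = 0.4309.
C_R = 0.360×5.57/(0.745−0.360) × (0.6658−0.4309) = 5.208×0.2349 = 1.223 mol·L⁻¹.
C_A = C_{A0}e^(−k₁τ) = 3.708 mol·L⁻¹, so C_S = C_{A0}−C_A−C_R = 0.6384 mol·L⁻¹; C_R/C_S = 1.92.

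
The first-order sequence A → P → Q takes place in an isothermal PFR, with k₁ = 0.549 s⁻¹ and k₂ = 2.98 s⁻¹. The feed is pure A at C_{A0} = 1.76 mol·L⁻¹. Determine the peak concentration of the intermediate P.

0.221 mol·L⁻¹

Evaluating C_P at τ_opt = ln(k₂/k₁)/(k₂−k₁) gives C_{P,max}/C_{A0} = (k₁/k₂)^[k₂/(k₂−k₁)].
= (0.549/2.98)^(2.98/(2.98−0.549)) = (0.1842)^(1.226) = 0.1257.
C_{P,max} = 0.1257×1.76 = 0.221 mol·L⁻¹.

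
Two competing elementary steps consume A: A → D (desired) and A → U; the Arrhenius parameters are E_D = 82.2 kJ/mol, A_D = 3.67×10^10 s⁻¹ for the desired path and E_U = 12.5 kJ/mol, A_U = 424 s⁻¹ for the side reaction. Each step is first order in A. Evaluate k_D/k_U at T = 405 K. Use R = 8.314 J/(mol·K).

Since both paths have the same order in A, the concentration cancels and S_{D/U} = k_D/k_U = (A_D/A_U)·exp[(E_U−E_D)/(RT)].
(E_U−E_D)/(RT) = (12.5−82.2)×10³/(8.314×405) = -69700/3367 = -20.70.
k_D/k_U = (3.67×10^10/424)·exp(-20.70) = 8.656×10^7 × 1.024×10^-9 = 0.0886.

0.0886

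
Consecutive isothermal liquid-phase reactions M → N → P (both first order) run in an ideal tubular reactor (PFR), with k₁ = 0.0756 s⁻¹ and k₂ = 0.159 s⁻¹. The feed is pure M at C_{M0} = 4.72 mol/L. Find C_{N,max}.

At the optimum, C_{N,max}/C_{M0} = (k₁/k₂)^[k₂/(k₂−k₁)].
= (0.0756/0.159)^(0.159/(0.159−0.0756)) = (0.4755)^(1.906) = 0.2424.
C_{N,max} = 0.2424×4.72 = 1.14 mol/L.

1.14 mol/L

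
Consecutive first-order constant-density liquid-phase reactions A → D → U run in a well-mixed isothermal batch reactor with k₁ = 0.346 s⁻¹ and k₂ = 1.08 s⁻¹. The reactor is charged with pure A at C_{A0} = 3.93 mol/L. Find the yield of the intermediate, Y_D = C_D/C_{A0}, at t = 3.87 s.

For first-order series with pure A initially, C_D(t) = k₁C_{A0}/(k₂−k₁)·(e^(−k₁t) − e^(−k₂t)).
e^(−k₁t) = e^(−0.346×3.87) = e^(−1.339) = 0.2621; e^(−k₂t) = e^(−4.180) = 0.01530.
C_D = 0.346×3.93/(1.08−0.346) × (0.2621−0.01530) = 1.853×0.2468 = 0.4572 mol/L.
Y_D = C_D/C_{A0} = 0.4572/3.93 = 0.116.

0.116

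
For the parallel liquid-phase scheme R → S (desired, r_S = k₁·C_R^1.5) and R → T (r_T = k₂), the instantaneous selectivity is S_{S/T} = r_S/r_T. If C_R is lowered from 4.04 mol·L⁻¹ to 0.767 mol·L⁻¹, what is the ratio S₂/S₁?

0.0827

S_{S/T} = (k₁/k₂)·C_R^1.5, so S₂/S₁ = (C_{R,2}/C_{R,1})^1.5.
= (0.767/4.04)^1.5 = (0.1899)^1.5 = 0.0827.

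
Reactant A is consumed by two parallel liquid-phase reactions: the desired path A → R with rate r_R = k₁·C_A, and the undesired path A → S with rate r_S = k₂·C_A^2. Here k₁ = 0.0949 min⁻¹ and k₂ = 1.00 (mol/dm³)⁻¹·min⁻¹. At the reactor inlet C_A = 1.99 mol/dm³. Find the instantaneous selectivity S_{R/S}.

S_{R/S} = r_R/r_S = (k₁·C_A)/(k₂·C_A^2) = (k₁/k₂)·C_A⁻¹.
= (0.0949×1.990) / (1.00×1.990^2) = 0.1889/3.960 = 0.0477.

0.0477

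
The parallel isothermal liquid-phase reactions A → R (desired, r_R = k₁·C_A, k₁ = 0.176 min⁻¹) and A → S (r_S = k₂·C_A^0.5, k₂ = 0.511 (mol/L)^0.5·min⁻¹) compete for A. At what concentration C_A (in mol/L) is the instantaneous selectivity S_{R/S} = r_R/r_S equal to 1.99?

S_{R/S} = (k₁/k₂)·C_A^0.5 ⇒ C_A = (S·k₂/k₁)^(2).
= (1.99×0.511/0.176)^(2) = (5.778)^(2) = 33.4 mol/L.

33.4 mol/L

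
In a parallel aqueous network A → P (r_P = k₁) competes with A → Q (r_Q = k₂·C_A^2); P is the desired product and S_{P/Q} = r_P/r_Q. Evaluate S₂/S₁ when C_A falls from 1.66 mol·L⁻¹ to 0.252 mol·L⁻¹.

S_{P/Q} = (k₁/k₂)·C_A^-2, so S₂/S₁ = (C_{A,2}/C_{A,1})^-2.
= (0.252/1.66)^(-2) = (0.1518)^(-2) = 43.4.
Selectivity toward P rises as C_A falls — low-concentration operation is favoured.

43.4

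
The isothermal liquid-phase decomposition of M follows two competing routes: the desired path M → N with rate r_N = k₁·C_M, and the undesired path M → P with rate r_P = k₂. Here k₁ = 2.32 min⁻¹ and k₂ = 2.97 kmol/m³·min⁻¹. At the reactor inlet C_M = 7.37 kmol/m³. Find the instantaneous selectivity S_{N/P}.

S_{N/P} = r_N/r_P = (k₁·C_M)/(k₂) = (k₁/k₂)·C_M.
= (2.32×7.370) / (2.97) = 17.10/2.970 = 5.76.
Since the desired path is higher order in M, keeping C_M high (PFR or concentrated feed) favours N.

5.76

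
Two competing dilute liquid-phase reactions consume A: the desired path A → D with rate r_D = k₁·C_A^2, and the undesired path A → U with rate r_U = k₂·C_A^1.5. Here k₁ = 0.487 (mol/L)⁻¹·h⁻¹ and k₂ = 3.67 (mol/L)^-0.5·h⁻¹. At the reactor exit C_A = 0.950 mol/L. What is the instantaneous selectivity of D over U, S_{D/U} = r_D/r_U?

0.129

S_{D/U} = r_D/r_U = (k₁·C_A^2)/(k₂·C_A^1.5) = (k₁/k₂)·C_A^0.5.
= (0.487×0.9500^2) / (3.67×0.9500^1.5) = 0.4395/3.398 = 0.129.
Since the desired path is higher order in A, keeping C_A high (PFR or concentrated feed) favours D.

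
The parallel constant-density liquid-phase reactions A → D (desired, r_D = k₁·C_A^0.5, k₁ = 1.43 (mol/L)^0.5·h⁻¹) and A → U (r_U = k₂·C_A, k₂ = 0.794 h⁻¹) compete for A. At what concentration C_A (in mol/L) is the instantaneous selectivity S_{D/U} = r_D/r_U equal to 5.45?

0.109 mol/L

S_{D/U} = (k₁/k₂)·C_A^-0.5 ⇒ C_A = (S·k₂/k₁)^(-2).
= (5.45×0.794/1.43)^(-2) = (3.026)^(-2) = 0.109 mol/L.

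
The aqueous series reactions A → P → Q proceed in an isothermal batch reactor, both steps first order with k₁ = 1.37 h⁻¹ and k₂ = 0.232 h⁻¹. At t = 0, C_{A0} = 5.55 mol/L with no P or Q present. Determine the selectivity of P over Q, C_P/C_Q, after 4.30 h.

The intermediate concentration in a first-order A→B→C sequence is C_P = k₁C_{A0}(e^(−k₁t) − e^(−k₂t))/(k₂−k₁).
e^(−k₁t) = e^(−1.37×4.30) = e^(−5.891) = 0.002764; e^(−k₂t) = e^(−0.9976) = 0.3688.
C_P = 1.37×5.55/(0.232−1.37) × (0.002764−0.3688) = (-6.681)×(-0.3660) = 2.445 mol/L.
C_A = C_{A0}e^(−k₁t) = 0.01534 mol/L, so C_Q = C_{A0}−C_A−C_P = 3.089 mol/L; C_P/C_Q = 0.792.

0.792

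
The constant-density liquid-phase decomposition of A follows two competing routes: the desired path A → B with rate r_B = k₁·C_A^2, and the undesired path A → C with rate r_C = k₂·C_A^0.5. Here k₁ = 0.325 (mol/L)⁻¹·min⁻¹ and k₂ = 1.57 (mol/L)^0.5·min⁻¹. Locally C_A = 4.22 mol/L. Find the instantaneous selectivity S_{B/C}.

1.79

S_{B/C} = r_B/r_C = (k₁·C_A^2)/(k₂·C_A^0.5) = (k₁/k₂)·C_A^1.5.
= (0.325×4.220^2) / (1.57×4.220^0.5) = 5.788/3.225 = 1.79.
Since the desired path is higher order in A, keeping C_A high (PFR or concentrated feed) favours B.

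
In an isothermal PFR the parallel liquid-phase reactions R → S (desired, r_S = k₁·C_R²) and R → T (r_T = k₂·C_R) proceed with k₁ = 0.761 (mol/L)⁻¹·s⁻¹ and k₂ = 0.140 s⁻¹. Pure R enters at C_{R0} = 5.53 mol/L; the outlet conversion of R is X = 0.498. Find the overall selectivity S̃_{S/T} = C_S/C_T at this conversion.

21.8

C_R = C_{R0}(1−X) = 2.776 mol/L.
Along a PFR/batch, dC_T/dC_R = −r_T/(r_S+r_T) = −k₂/(k₂+k₁·C_R).
Integrating from C_{R0} to C_R: C_T = (0.140/0.761)·ln[(0.140+0.761·5.53)/(0.140+0.761·2.78)] = 0.1840·ln(4.348/2.253) = 0.1210 mol/L.
Then C_S = (C_{R0}−C_R) − C_T = 2.754 − 0.1210 = 2.633 mol/L.
S̃_{S/T} = C_S/C_T = 2.633/0.1210 = 21.8.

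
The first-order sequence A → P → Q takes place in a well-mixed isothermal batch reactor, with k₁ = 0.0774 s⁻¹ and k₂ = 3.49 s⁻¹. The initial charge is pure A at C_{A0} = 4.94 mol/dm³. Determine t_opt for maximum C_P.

The intermediate peaks when r₁ = r₂, i.e. k₁e^(−k₁t) = k₂e^(−k₂t), giving t_opt = ln(k₂/k₁)/(k₂−k₁).
= ln(3.49/0.0774)/(3.49−0.0774) = ln(45.09)/3.413 = 3.809/3.413 = 1.12 s.

1.12 s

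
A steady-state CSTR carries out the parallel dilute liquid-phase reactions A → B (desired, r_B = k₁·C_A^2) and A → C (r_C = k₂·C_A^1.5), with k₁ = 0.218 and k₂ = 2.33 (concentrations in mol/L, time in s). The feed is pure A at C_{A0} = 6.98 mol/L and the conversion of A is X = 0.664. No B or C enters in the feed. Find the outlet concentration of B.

Exit C_A = C_{A0}(1−X) = 6.98×0.336 = 2.345 mol/L.
In a CSTR the entire volume is at exit conditions, so r_B = 0.218×2.345^2 = 1.199 and r_C = 2.33×2.345^1.5 = 8.369.
Fraction of consumed A going to B: r_B/(r_B+r_C) = 0.1253.
C_B = 0.1253·C_{A0}·X = 0.1253×6.98×0.664 = 0.581 mol/L.

0.581 mol/L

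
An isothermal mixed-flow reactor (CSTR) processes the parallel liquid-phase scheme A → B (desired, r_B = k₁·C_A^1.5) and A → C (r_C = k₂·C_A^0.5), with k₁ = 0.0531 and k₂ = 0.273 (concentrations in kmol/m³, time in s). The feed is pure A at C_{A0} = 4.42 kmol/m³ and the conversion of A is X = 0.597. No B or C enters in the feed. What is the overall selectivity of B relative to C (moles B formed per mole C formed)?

0.346

Exit C_A = C_{A0}(1−X) = 4.42×0.403 = 1.781 kmol/m³.
In a CSTR the entire volume is at exit conditions, so r_B = 0.0531×1.781^1.5 = 0.1262 and r_C = 0.273×1.781^0.5 = 0.3644.
Overall selectivity = C_B/C_C = r_Bτ/(r_Cτ) = r_B/r_C = 0.346.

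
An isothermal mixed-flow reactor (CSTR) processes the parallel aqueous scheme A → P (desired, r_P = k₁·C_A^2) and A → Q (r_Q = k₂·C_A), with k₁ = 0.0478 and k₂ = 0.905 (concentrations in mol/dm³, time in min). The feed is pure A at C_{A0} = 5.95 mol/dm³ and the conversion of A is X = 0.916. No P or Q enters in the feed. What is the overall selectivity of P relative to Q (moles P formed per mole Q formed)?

0.0264

Exit C_A = C_{A0}(1−X) = 5.95×0.0840 = 0.4998 mol/dm³.
A CSTR operates uniformly at the exit composition, giving r_P = 0.01194 and r_Q = 0.4523 (each k·C_A^n at C_A = 0.4998).
Overall selectivity = C_P/C_Q = r_Pτ/(r_Qτ) = r_P/r_Q = 0.0264.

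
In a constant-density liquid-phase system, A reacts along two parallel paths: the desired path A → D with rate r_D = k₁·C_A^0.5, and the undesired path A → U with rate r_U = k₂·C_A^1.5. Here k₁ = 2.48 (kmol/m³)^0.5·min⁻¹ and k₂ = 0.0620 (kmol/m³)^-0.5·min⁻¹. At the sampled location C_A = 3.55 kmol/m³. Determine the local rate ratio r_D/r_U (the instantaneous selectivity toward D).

S_{D/U} = r_D/r_U = (k₁·C_A^0.5)/(k₂·C_A^1.5) = (k₁/k₂)·C_A⁻¹.
= (2.48×3.550^0.5) / (0.0620×3.550^1.5) = 4.673/0.4147 = 11.3.

11.3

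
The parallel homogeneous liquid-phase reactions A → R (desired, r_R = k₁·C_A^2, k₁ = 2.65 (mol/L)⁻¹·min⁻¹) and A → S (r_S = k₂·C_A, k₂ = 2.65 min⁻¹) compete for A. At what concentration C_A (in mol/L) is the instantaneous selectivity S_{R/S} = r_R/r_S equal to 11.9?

S_{R/S} = (k₁/k₂)·C_A ⇒ C_A = S·k₂/k₁.
= 11.9×2.65/2.65 = 11.9 mol/L.

11.9 mol/L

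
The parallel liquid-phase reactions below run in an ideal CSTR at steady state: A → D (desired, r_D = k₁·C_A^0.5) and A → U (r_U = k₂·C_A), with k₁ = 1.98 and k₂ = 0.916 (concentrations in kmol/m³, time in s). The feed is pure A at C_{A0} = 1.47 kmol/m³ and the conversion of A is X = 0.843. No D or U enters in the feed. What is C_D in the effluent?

Exit C_A = C_{A0}(1−X) = 1.47×0.157 = 0.2308 kmol/m³.
Rates in a CSTR are evaluated at the outlet concentration: r_D = 1.98×0.2308^0.5 = 0.9512, r_U = 0.916×0.2308 = 0.2114.
Fraction of consumed A going to D: r_D/(r_D+r_U) = 0.8182.
C_D = 0.8182·C_{A0}·X = 0.8182×1.47×0.843 = 1.01 kmol/m³.

1.01 kmol/m³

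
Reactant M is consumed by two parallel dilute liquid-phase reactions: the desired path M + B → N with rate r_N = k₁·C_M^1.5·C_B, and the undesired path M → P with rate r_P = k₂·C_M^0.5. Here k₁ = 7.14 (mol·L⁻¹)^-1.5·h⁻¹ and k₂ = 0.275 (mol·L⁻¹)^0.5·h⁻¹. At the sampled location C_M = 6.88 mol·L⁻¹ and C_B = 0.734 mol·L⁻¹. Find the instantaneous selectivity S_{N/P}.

131

S_{N/P} = r_N/r_P = (k₁·C_M^1.5·C_B)/(k₂·C_M^0.5) = (k₁/k₂)·C_M·C_B.
= (7.14×6.880^1.5×0.7340) / (0.275×6.880^0.5) = 94.58/0.7213 = 131.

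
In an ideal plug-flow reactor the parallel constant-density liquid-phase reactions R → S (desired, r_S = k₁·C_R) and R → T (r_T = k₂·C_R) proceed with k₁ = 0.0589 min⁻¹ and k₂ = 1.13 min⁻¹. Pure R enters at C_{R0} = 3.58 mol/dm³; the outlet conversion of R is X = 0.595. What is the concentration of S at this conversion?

0.106 mol/dm³

C_R = C_{R0}(1−X) = 1.450 mol/dm³.
Both paths are first order in R, so the instantaneous fraction to S is constant: dC_S/d(−C_R) = k₁/(k₁+k₂) = 0.04954.
C_S = 0.04954·(C_{R0}−C_R) = 0.04954×2.130 = 0.106 mol/dm³.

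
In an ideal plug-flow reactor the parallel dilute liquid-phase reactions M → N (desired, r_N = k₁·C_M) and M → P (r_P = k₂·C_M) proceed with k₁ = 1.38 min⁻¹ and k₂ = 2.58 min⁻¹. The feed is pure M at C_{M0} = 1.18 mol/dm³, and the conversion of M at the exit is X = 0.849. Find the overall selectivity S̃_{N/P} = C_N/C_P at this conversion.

C_M = C_{M0}(1−X) = 0.1782 mol/dm³.
Both paths are first order in M, so the instantaneous fraction to N is constant: dC_N/d(−C_M) = k₁/(k₁+k₂) = 0.3485.
C_N = 0.3485·(C_{M0}−C_M) = 0.3485×1.002 = 0.349 mol/dm³.
C_P = (C_{M0}−C_M)−C_N = 0.6527 mol/dm³; S̃_{N/P} = 0.3491/0.6527 = 0.535.

0.535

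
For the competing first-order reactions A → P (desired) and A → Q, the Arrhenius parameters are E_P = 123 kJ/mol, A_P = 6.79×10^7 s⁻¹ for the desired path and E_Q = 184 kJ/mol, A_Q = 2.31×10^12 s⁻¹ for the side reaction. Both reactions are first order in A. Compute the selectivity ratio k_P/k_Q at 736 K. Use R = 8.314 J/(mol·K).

0.628

k_P/k_Q = (A_P/A_Q)·exp[−(E_P−E_Q)/(RT)] = (A_P/A_Q)·exp[(E_Q−E_P)/(RT)].
(E_Q−E_P)/(RT) = (184−123)×10³/(8.314×736) = 61000/6119 = 9.969.
k_P/k_Q = (6.79×10^7/2.31×10^12)·exp(9.969) = 2.939×10^-5 × 21349 = 0.628.
Since E_P < E_Q, lowering the temperature improves selectivity toward P.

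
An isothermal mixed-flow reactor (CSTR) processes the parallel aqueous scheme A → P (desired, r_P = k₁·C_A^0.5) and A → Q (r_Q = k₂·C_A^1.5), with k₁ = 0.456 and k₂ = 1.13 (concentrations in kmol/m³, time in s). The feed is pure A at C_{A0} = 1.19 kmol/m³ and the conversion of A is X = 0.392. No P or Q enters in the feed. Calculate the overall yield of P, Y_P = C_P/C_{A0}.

Exit C_A = C_{A0}(1−X) = 1.19×0.608 = 0.7235 kmol/m³.
A CSTR operates uniformly at the exit composition, giving r_P = 0.3879 and r_Q = 0.6954 (each k·C_A^n at C_A = 0.7235).
Fraction of consumed A going to P: r_P/(r_P+r_Q) = 0.3580.
C_P = 0.3580·C_{A0}·X = 0.3580×1.19×0.392 = 0.167 kmol/m³; Y_P = C_P/C_{A0} = 0.140.

0.140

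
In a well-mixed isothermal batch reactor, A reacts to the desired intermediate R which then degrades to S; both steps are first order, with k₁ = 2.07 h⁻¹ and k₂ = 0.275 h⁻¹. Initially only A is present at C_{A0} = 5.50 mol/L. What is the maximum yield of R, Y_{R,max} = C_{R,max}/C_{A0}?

0.734

Evaluating C_R at t_opt = ln(k₂/k₁)/(k₂−k₁) gives C_{R,max}/C_{A0} = (k₁/k₂)^[k₂/(k₂−k₁)].
= (2.07/0.275)^(0.275/(0.275−2.07)) = (7.527)^(-0.1532) = 0.7340.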